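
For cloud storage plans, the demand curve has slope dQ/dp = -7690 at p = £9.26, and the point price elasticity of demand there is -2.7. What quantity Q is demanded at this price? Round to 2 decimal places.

26373.85

Ed = (dQ/dp)·(p/Q) ⇒ Q = (dQ/dp)·p/Ed = (-7690)·9.26/(-2.7) = 26373.8518…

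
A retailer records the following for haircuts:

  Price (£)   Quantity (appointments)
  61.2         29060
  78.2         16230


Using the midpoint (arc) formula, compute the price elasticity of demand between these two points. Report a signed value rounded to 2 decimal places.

%ΔQ = (16230 − 29060) / [(29060 + 16230)/2] = -12830/22645 = -0.566570…
%ΔP = (78.2 − 61.2) / [(61.2 + 78.2)/2] = 17/69.7 = 0.243902…
Arc Ed = %ΔQ / %ΔP = (-12830/22645) / (17/69.7) = -2.3229…

-2.32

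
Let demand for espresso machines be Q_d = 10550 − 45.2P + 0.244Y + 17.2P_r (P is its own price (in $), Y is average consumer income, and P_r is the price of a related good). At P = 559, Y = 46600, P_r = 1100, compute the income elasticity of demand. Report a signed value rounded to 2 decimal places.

At the given values, Q_d = 10550 − 45.2(559) + 0.244(46600) + 17.2(1100) = 15573.6.
∂Q_d/∂Y = 0.244.
E = (0.244) × (46600/15573.6) = 0.7301…

0.73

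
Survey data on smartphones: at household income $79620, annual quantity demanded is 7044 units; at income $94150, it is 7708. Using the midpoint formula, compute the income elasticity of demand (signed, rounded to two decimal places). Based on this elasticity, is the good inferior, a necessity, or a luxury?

0.54; necessity

%ΔQ = (7708 − 7044)/[( 7044 + 7708)/2] = 664/7376 = 0.090021…
%ΔIncome = (94150 − 79620)/[( 79620 + 94150)/2] = 14530/86885 = 0.167232…
E_income = (664/7376) / (14530/86885) = 0.5383…
0 < E_income < 1 ⇒ normal good, necessity.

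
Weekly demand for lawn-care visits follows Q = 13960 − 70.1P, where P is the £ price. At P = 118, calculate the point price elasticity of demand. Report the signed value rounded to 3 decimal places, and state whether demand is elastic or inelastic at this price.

-1.454; elastic

dQ/dP = −70.1. At P = 118, Q = 13960 − 70.1(118) = 5688.2.
Ed = (dQ/dP)·(P/Q) = −70.1 × (118/5688.2) = -1.45420…
|Ed| = 1.454 > 1, so demand is elastic.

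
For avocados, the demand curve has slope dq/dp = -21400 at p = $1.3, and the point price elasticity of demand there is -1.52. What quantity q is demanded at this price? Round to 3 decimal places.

18302.632

Ed = (dq/dp)·(p/q) ⇒ q = (dq/dp)·p/Ed = (-21400)·1.3/(-1.52) = 18302.63157…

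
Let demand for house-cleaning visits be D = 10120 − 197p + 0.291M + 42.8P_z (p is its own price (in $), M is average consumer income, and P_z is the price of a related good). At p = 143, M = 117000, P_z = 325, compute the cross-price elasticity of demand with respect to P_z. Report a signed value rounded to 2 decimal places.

0.47

At the given values, D = 10120 − 197(143) + 0.291(117000) + 42.8(325) = 29906.
∂D/∂P_z = 42.8.
E = (42.8) × (325/29906) = 0.4651…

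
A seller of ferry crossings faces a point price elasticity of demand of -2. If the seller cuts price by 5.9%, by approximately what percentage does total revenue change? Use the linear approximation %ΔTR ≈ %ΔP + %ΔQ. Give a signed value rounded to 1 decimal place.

%ΔQ ≈ Ed × %ΔP = (-2) × (-5.9%) = +11.8000%
%ΔTR ≈ %ΔP + %ΔQ = (-5.9%) + (+11.8000%) = +5.9000%

+5.9%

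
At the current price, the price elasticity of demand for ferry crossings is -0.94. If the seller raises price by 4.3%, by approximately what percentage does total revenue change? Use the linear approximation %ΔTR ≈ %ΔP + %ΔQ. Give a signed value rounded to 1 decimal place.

%ΔQ ≈ Ed × %ΔP = (-0.94) × (+4.3%) = -4.0420%
%ΔTR ≈ %ΔP + %ΔQ = (+4.3%) + (-4.0420%) = +0.2580%

+0.3%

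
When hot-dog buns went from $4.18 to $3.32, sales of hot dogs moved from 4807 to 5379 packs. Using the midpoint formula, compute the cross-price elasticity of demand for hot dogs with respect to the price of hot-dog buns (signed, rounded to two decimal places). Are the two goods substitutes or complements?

%ΔQ_{hot dogs} = (5379 − 4807)/avg = 572/5093 = 0.112311…
%ΔP_{hot-dog buns} = (3.32 − 4.18)/avg = -0.86/3.75 = -0.229333…
E_cross = (572/5093) / (-0.86/3.75) = -0.4897…
E_cross < 0 ⇒ the goods are complements.

-0.49; complements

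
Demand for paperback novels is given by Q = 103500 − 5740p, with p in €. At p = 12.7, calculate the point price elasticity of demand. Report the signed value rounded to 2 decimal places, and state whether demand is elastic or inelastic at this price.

-2.38; elastic

dQ/dp = −5740. At p = 12.7, Q = 103500 − 5740(12.7) = 30602.
Ed = (dQ/dp)·(p/Q) = −5740 × (12.7/30602) = -2.3821…
|Ed| = 2.38 > 1, so demand is elastic.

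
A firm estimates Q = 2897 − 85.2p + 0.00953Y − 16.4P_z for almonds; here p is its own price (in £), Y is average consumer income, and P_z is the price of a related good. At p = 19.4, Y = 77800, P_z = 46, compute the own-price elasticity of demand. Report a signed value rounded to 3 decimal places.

-1.343

At the given values, Q = 2897 − 85.2(19.4) + 0.00953(77800) − 16.4(46) = 1231.154.
∂Q/∂p = −85.2.
E = (-85.2) × (19.4/1231.154) = -1.34254…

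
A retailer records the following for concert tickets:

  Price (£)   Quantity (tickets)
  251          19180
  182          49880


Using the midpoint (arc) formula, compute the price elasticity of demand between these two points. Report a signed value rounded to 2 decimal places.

-2.79

%ΔQ = (49880 − 19180) / [(19180 + 49880)/2] = 30700/34530 = 0.889081…
%ΔP = (182 − 251) / [(251 + 182)/2] = -69/216.5 = -0.318706…
Arc Ed = %ΔQ / %ΔP = (30700/34530) / (-69/216.5) = -2.7896…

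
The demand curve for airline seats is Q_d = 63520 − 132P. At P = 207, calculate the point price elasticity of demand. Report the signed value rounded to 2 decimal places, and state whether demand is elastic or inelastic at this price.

-0.75; inelastic

dQ_d/dP = −132. At P = 207, Q_d = 63520 − 132(207) = 36196.
Ed = (dQ_d/dP)·(P/Q_d) = −132 × (207/36196) = -0.7548…
|Ed| = 0.75 < 1, so demand is inelastic.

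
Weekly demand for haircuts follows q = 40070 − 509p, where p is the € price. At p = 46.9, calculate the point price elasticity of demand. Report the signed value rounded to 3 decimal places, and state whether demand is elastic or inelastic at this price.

dq/dp = −509. At p = 46.9, q = 40070 − 509(46.9) = 16197.9.
Ed = (dq/dp)·(p/q) = −509 × (46.9/16197.9) = -1.47377…
|Ed| = 1.474 > 1, so demand is elastic.

-1.474; elastic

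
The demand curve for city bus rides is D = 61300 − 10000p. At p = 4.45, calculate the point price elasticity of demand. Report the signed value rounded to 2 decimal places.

dD/dp = −10000. At p = 4.45, D = 61300 − 10000(4.45) = 16800.
Ed = (dD/dp)·(p/D) = −10000 × (4.45/16800) = -2.6488…

-2.65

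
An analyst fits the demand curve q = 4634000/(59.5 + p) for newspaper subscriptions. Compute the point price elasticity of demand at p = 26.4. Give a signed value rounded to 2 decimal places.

-0.31

dq/dp = −4634000/(59.5 + p)² = -628.015. At p = 26.4, q = 53946.4.
Ed = (dq/dp)·(p/q) = (-628.015) × (26.4/53946.4) = -0.3073…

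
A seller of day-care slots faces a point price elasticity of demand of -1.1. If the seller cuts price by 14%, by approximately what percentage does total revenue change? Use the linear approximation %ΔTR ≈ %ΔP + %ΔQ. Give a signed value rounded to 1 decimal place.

%ΔQ ≈ Ed × %ΔP = (-1.1) × (-14%) = +15.4000%
%ΔTR ≈ %ΔP + %ΔQ = (-14%) + (+15.4000%) = +1.4000%

+1.4%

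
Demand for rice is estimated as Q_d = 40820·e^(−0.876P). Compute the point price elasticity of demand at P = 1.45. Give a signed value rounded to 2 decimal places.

dQ_d/dP = −0.876·Q_d = -10040.1. At P = 1.45, Q_d = 11461.3.
Ed = (dQ_d/dP)·(P/Q_d) = (-10040.1) × (1.45/11461.3) = -1.2702

-1.27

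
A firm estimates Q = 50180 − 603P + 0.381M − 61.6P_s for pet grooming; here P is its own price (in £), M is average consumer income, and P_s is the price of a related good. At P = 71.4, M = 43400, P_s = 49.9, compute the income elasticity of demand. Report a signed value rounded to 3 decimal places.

At the given values, Q = 50180 − 603(71.4) + 0.381(43400) − 61.6(49.9) = 20587.36.
∂Q/∂M = 0.381.
E = (0.381) × (43400/20587.36) = 0.80318…

0.803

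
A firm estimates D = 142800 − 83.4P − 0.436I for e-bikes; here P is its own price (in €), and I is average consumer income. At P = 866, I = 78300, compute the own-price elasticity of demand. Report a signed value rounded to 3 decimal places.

At the given values, D = 142800 − 83.4(866) − 0.436(78300) = 36436.8.
∂D/∂P = −83.4.
E = (-83.4) × (866/36436.8) = -1.98218…

-1.982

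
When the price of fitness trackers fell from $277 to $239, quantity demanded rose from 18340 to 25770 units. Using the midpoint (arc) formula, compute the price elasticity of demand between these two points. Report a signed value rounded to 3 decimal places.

-2.287

%ΔQ = (25770 − 18340) / [(18340 + 25770)/2] = 7430/22055 = 0.336885…
%ΔP = (239 − 277) / [(277 + 239)/2] = -38/258 = -0.147286…
Arc Ed = %ΔQ / %ΔP = (7430/22055) / (-38/258) = -2.28727…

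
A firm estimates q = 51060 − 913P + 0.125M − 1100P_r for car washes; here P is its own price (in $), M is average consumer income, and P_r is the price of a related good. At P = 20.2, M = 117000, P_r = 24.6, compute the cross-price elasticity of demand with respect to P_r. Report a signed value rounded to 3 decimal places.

-1.341

At the given values, q = 51060 − 913(20.2) + 0.125(117000) − 1100(24.6) = 20182.4.
∂q/∂P_r = -1100.
E = (-1100) × (24.6/20182.4) = -1.34077…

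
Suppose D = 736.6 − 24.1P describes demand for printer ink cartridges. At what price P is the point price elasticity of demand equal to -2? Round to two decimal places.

Ed = −24.1P/(736.6 − 24.1P). Set this equal to -2:
24.1P = 2·(736.6 − 24.1P) ⇒ 24.1P(1 + 2) = 2·736.6
P = 2·736.6 / (24.1·3) = 20.3762…

20.38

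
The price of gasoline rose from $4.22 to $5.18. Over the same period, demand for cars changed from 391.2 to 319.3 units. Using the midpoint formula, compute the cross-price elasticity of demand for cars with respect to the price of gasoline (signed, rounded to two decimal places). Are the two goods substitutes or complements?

%ΔQ_{cars} = (319.3 − 391.2)/avg = -71.9/355.25 = -0.202392…
%ΔP_{gasoline} = (5.18 − 4.22)/avg = 0.96/4.7 = 0.204255…
E_cross = (-71.9/355.25) / (0.96/4.7) = -0.9908…
E_cross < 0 ⇒ the goods are complements.

-0.99; complements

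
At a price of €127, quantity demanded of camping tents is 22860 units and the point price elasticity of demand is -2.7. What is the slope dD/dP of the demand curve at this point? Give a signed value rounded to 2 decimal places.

Ed = (dD/dP)·(P/D) ⇒ dD/dP = Ed·D/P = (-2.7)·22860/127 = -486

-486.00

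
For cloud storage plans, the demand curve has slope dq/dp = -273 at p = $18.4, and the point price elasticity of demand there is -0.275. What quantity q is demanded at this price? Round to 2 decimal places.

18266.18

Ed = (dq/dp)·(p/q) ⇒ q = (dq/dp)·p/Ed = (-273)·18.4/(-0.275) = 18266.1818…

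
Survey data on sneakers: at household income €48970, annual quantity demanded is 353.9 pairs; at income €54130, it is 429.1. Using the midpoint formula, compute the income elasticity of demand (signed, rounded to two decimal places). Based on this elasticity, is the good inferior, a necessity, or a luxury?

%ΔQ = (429.1 − 353.9)/[( 353.9 + 429.1)/2] = 75.2/391.5 = 0.192081…
%ΔIncome = (54130 − 48970)/[( 48970 + 54130)/2] = 5160/51550 = 0.100096…
E_income = (75.2/391.5) / (5160/51550) = 1.9189…
E_income > 1 ⇒ normal good, luxury.

1.92; luxury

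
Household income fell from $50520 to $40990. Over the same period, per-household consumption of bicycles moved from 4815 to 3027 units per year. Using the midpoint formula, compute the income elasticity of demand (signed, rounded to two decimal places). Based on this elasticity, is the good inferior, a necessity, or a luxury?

%ΔQ = (3027 − 4815)/[( 4815 + 3027)/2] = -1788/3921 = -0.456006…
%ΔIncome = (40990 − 50520)/[( 50520 + 40990)/2] = -9530/45755 = -0.208283…
E_income = (-1788/3921) / (-9530/45755) = 2.1893…
E_income > 1 ⇒ normal good, luxury.

2.19; luxury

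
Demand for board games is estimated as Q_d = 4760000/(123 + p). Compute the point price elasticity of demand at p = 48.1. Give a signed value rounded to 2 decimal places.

-0.28

dQ_d/dp = −4760000/(123 + p)² = -162.595. At p = 48.1, Q_d = 27820.
Ed = (dQ_d/dp)·(p/Q_d) = (-162.595) × (48.1/27820) = -0.2811…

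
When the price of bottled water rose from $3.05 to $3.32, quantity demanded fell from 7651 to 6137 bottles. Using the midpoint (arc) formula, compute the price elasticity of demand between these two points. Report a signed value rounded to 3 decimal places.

-2.591

%ΔQ = (6137 − 7651) / [(7651 + 6137)/2] = -1514/6894 = -0.219611…
%ΔP = (3.32 − 3.05) / [(3.05 + 3.32)/2] = 0.27/3.185 = 0.084772…
Arc Ed = %ΔQ / %ΔP = (-1514/6894) / (0.27/3.185) = -2.59059…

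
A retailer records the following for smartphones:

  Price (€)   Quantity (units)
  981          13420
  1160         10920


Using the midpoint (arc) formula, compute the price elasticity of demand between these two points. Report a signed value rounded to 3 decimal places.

-1.229

%ΔQ = (10920 − 13420) / [(13420 + 10920)/2] = -2500/12170 = -0.205423…
%ΔP = (1160 − 981) / [(981 + 1160)/2] = 179/1070.5 = 0.167211…
Arc Ed = %ΔQ / %ΔP = (-2500/12170) / (179/1070.5) = -1.22852…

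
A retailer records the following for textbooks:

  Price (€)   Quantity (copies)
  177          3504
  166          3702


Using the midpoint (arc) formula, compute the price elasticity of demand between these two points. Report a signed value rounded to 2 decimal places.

%ΔQ = (3702 − 3504) / [(3504 + 3702)/2] = 198/3603 = 0.054954…
%ΔP = (166 − 177) / [(177 + 166)/2] = -11/171.5 = -0.064139…
Arc Ed = %ΔQ / %ΔP = (198/3603) / (-11/171.5) = -0.8567…

-0.86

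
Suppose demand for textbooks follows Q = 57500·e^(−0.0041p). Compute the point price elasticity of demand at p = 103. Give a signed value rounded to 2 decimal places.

dQ/dp = −0.0041·Q = -154.543. At p = 103, Q = 37693.4.
Ed = (dQ/dp)·(p/Q) = (-154.543) × (103/37693.4) = -0.4223

-0.42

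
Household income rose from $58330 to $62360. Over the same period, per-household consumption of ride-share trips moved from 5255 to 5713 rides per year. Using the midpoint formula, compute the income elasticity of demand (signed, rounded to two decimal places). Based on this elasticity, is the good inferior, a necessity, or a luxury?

1.25; luxury

%ΔQ = (5713 − 5255)/[( 5255 + 5713)/2] = 458/5484 = 0.083515…
%ΔIncome = (62360 − 58330)/[( 58330 + 62360)/2] = 4030/60345 = 0.066782…
E_income = (458/5484) / (4030/60345) = 1.2505…
E_income > 1 ⇒ normal good, luxury.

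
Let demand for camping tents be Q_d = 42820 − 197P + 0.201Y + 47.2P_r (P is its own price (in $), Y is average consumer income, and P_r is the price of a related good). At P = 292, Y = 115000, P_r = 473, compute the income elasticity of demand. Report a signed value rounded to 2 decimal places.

At the given values, Q_d = 42820 − 197(292) + 0.201(115000) + 47.2(473) = 30736.6.
∂Q_d/∂Y = 0.201.
E = (0.201) × (115000/30736.6) = 0.7520…

0.75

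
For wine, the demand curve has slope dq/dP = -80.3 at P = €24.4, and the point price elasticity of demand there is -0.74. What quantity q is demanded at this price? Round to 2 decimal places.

Ed = (dq/dP)·(P/q) ⇒ q = (dq/dP)·P/Ed = (-80.3)·24.4/(-0.74) = 2647.7297…

2647.73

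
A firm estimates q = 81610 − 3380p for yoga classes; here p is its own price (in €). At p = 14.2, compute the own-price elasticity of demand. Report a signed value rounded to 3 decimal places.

At the given values, q = 81610 − 3380(14.2) = 33614.
∂q/∂p = −3380.
E = (-3380) × (14.2/33614) = -1.42785…

-1.428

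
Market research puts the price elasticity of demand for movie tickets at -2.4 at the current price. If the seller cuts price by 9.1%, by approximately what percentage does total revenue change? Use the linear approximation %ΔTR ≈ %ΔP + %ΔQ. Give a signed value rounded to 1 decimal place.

+12.7%

%ΔQ ≈ Ed × %ΔP = (-2.4) × (-9.1%) = +21.8400%
%ΔTR ≈ %ΔP + %ΔQ = (-9.1%) + (+21.8400%) = +12.7400%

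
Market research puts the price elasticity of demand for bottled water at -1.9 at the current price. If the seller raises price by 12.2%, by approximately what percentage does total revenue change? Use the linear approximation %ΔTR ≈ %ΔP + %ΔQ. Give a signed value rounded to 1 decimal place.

-11.0%

%ΔQ ≈ Ed × %ΔP = (-1.9) × (+12.2%) = -23.1800%
%ΔTR ≈ %ΔP + %ΔQ = (+12.2%) + (-23.1800%) = -10.9800%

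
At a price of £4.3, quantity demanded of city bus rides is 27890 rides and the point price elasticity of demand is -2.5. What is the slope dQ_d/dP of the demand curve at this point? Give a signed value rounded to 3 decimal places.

-16215.116

Ed = (dQ_d/dP)·(P/Q_d) ⇒ dQ_d/dP = Ed·Q_d/P = (-2.5)·27890/4.3 = -16215.11627…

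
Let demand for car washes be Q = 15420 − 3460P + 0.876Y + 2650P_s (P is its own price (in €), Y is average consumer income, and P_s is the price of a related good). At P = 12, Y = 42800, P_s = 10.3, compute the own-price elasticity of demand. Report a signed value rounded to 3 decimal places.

At the given values, Q = 15420 − 3460(12) + 0.876(42800) + 2650(10.3) = 38687.8.
∂Q/∂P = −3460.
E = (-3460) × (12/38687.8) = -1.07320…

-1.073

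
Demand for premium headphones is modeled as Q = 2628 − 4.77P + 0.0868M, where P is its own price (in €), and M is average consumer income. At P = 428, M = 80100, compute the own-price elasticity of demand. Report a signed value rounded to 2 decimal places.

-0.27

At the given values, Q = 2628 − 4.77(428) + 0.0868(80100) = 7539.12.
∂Q/∂P = −4.77.
E = (-4.77) × (428/7539.12) = -0.2707…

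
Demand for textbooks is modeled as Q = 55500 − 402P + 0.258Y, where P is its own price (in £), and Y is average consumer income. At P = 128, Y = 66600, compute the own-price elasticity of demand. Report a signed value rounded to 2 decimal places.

-2.42

At the given values, Q = 55500 − 402(128) + 0.258(66600) = 21226.8.
∂Q/∂P = −402.
E = (-402) × (128/21226.8) = -2.4241…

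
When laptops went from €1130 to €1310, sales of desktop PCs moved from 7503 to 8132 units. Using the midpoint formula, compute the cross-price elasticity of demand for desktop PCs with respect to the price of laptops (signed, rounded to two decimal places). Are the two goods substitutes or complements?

0.55; substitutes

%ΔQ_{desktop PCs} = (8132 − 7503)/avg = 629/7817.5 = 0.080460…
%ΔP_{laptops} = (1310 − 1130)/avg = 180/1220 = 0.147540…
E_cross = (629/7817.5) / (180/1220) = 0.5453…
E_cross > 0 ⇒ the goods are substitutes.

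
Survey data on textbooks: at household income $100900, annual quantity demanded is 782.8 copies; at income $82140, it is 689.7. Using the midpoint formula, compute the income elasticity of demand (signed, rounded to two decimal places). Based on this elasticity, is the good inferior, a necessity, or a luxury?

0.62; necessity

%ΔQ = (689.7 − 782.8)/[( 782.8 + 689.7)/2] = -93.1/736.25 = -0.126451…
%ΔIncome = (82140 − 100900)/[( 100900 + 82140)/2] = -18760/91520 = -0.204982…
E_income = (-93.1/736.25) / (-18760/91520) = 0.6168…
0 < E_income < 1 ⇒ normal good, necessity.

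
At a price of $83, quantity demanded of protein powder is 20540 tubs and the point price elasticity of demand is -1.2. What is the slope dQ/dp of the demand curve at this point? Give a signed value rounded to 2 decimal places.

-296.96

Ed = (dQ/dp)·(p/Q) ⇒ dQ/dp = Ed·Q/p = (-1.2)·20540/83 = -296.9638…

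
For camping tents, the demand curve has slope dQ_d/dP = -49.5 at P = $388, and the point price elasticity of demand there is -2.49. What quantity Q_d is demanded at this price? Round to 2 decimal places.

Ed = (dQ_d/dP)·(P/Q_d) ⇒ Q_d = (dQ_d/dP)·P/Ed = (-49.5)·388/(-2.49) = 7713.2530…

7713.25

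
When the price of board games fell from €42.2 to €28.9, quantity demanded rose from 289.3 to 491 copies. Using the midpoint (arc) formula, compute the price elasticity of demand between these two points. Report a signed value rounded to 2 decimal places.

%ΔQ = (491 − 289.3) / [(289.3 + 491)/2] = 201.7/390.15 = 0.516980…
%ΔP = (28.9 − 42.2) / [(42.2 + 28.9)/2] = -13.3/35.55 = -0.374120…
Arc Ed = %ΔQ / %ΔP = (201.7/390.15) / (-13.3/35.55) = -1.3818…

-1.38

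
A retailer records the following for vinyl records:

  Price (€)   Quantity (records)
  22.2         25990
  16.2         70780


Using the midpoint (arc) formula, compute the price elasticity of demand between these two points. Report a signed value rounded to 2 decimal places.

%ΔQ = (70780 − 25990) / [(25990 + 70780)/2] = 44790/48385 = 0.925700…
%ΔP = (16.2 − 22.2) / [(22.2 + 16.2)/2] = -6/19.2 = -0.3125
Arc Ed = %ΔQ / %ΔP = (44790/48385) / (-6/19.2) = -2.9622…

-2.96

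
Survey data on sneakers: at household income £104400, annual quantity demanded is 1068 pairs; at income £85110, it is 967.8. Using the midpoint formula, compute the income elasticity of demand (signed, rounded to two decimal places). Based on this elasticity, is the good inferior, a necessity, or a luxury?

0.48; necessity

%ΔQ = (967.8 − 1068)/[( 1068 + 967.8)/2] = -100.2/1017.9 = -0.098437…
%ΔIncome = (85110 − 104400)/[( 104400 + 85110)/2] = -19290/94755 = -0.203577…
E_income = (-100.2/1017.9) / (-19290/94755) = 0.4835…
0 < E_income < 1 ⇒ normal good, necessity.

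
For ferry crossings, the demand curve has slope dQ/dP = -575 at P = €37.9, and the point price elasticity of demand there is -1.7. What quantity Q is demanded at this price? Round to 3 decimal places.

Ed = (dQ/dP)·(P/Q) ⇒ Q = (dQ/dP)·P/Ed = (-575)·37.9/(-1.7) = 12819.11764…

12819.118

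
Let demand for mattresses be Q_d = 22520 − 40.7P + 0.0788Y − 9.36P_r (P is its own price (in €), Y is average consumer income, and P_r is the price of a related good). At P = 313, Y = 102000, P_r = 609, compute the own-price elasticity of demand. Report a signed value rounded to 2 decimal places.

-1.05

At the given values, Q_d = 22520 − 40.7(313) + 0.0788(102000) − 9.36(609) = 12118.26.
∂Q_d/∂P = −40.7.
E = (-40.7) × (313/12118.26) = -1.0512…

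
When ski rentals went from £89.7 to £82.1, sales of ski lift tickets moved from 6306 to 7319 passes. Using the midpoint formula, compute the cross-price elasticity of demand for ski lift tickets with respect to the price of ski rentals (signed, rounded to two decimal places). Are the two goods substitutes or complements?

%ΔQ_{ski lift tickets} = (7319 − 6306)/avg = 1013/6812.5 = 0.148697…
%ΔP_{ski rentals} = (82.1 − 89.7)/avg = -7.6/85.9 = -0.088474…
E_cross = (1013/6812.5) / (-7.6/85.9) = -1.6806…
E_cross < 0 ⇒ the goods are complements.

-1.68; complements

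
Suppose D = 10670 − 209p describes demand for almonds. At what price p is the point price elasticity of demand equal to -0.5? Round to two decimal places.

Ed = −209p/(10670 − 209p). Set this equal to -0.5:
209p = 0.5·(10670 − 209p) ⇒ 209p(1 + 0.5) = 0.5·10670
p = 0.5·10670 / (209·1.5) = 17.0175…

17.02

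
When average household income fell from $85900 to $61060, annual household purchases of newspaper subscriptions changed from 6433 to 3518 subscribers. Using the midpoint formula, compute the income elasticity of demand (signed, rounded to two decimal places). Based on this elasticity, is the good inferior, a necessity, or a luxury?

%ΔQ = (3518 − 6433)/[( 6433 + 3518)/2] = -2915/4975.5 = -0.585870…
%ΔIncome = (61060 − 85900)/[( 85900 + 61060)/2] = -24840/73480 = -0.338051…
E_income = (-2915/4975.5) / (-24840/73480) = 1.7330…
E_income > 1 ⇒ normal good, luxury.

1.73; luxury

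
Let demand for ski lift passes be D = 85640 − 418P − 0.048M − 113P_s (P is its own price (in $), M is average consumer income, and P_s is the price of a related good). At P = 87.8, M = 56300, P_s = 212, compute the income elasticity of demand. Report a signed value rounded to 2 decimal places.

At the given values, D = 85640 − 418(87.8) − 0.048(56300) − 113(212) = 22281.2.
∂D/∂M = -0.048.
E = (-0.048) × (56300/22281.2) = -0.1212…

-0.12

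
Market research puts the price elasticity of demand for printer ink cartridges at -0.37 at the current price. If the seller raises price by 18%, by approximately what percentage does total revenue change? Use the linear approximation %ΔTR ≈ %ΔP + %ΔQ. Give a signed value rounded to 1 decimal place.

+11.3%

%ΔQ ≈ Ed × %ΔP = (-0.37) × (+18%) = -6.6600%
%ΔTR ≈ %ΔP + %ΔQ = (+18%) + (-6.6600%) = +11.3400%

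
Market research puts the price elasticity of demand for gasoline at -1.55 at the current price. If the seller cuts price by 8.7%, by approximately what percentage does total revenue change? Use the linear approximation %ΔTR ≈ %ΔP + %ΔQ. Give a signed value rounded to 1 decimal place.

+4.8%

%ΔQ ≈ Ed × %ΔP = (-1.55) × (-8.7%) = +13.4850%
%ΔTR ≈ %ΔP + %ΔQ = (-8.7%) + (+13.4850%) = +4.7850%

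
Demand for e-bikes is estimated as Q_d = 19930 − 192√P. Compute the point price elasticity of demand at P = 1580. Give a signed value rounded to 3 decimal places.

-0.310

dQ_d/dP = −192/(2√P) = -2.41514. At P = 1580, Q_d = 12298.2.
Ed = (dQ_d/dP)·(P/Q_d) = (-2.41514) × (1580/12298.2) = -0.31028…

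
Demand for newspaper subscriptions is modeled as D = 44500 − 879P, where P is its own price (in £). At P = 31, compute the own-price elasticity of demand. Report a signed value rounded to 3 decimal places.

At the given values, D = 44500 − 879(31) = 17251.
∂D/∂P = −879.
E = (-879) × (31/17251) = -1.57956…

-1.580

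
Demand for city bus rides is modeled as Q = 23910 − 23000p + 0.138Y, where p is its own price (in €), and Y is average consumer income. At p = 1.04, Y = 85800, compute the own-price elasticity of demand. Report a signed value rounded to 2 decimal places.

-2.02

At the given values, Q = 23910 − 23000(1.04) + 0.138(85800) = 11830.4.
∂Q/∂p = −23000.
E = (-23000) × (1.04/11830.4) = -2.0219…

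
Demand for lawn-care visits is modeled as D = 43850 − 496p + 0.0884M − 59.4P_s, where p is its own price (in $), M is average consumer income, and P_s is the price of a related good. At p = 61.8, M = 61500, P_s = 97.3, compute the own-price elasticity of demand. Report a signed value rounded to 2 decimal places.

At the given values, D = 43850 − 496(61.8) + 0.0884(61500) − 59.4(97.3) = 12854.18.
∂D/∂p = −496.
E = (-496) × (61.8/12854.18) = -2.3846…

-2.38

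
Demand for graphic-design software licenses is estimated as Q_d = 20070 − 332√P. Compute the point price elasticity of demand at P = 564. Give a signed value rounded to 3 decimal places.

-0.324

dQ_d/dP = −332/(2√P) = -6.98986. At P = 564, Q_d = 12185.4.
Ed = (dQ_d/dP)·(P/Q_d) = (-6.98986) × (564/12185.4) = -0.32352…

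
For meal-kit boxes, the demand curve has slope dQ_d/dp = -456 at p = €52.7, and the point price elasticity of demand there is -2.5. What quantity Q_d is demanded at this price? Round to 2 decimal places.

9612.48

Ed = (dQ_d/dp)·(p/Q_d) ⇒ Q_d = (dQ_d/dp)·p/Ed = (-456)·52.7/(-2.5) = 9612.48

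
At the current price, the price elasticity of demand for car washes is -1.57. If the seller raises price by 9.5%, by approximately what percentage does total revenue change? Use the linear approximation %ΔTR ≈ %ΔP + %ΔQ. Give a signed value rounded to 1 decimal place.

%ΔQ ≈ Ed × %ΔP = (-1.57) × (+9.5%) = -14.9150%
%ΔTR ≈ %ΔP + %ΔQ = (+9.5%) + (-14.9150%) = -5.4150%

-5.4%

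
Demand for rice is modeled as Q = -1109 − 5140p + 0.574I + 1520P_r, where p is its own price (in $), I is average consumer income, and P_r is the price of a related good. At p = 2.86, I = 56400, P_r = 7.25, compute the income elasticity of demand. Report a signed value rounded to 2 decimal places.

At the given values, Q = -1109 − 5140(2.86) + 0.574(56400) + 1520(7.25) = 27584.2.
∂Q/∂I = 0.574.
E = (0.574) × (56400/27584.2) = 1.1736…

1.17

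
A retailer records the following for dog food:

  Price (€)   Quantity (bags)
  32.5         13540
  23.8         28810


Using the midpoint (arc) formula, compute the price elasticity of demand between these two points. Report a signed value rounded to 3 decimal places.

%ΔQ = (28810 − 13540) / [(13540 + 28810)/2] = 15270/21175 = 0.721133…
%ΔP = (23.8 − 32.5) / [(32.5 + 23.8)/2] = -8.7/28.15 = -0.309058…
Arc Ed = %ΔQ / %ΔP = (15270/21175) / (-8.7/28.15) = -2.33332…

-2.333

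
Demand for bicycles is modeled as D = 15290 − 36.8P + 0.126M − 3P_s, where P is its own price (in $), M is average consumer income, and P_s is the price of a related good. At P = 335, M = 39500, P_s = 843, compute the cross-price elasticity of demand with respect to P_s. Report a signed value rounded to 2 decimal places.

-0.47

At the given values, D = 15290 − 36.8(335) + 0.126(39500) − 3(843) = 5410.
∂D/∂P_s = -3.
E = (-3) × (843/5410) = -0.4674…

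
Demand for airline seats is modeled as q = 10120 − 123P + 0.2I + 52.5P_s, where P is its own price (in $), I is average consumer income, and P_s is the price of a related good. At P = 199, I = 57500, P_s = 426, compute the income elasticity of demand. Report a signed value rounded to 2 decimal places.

At the given values, q = 10120 − 123(199) + 0.2(57500) + 52.5(426) = 19508.
∂q/∂I = 0.2.
E = (0.2) × (57500/19508) = 0.5895…

0.59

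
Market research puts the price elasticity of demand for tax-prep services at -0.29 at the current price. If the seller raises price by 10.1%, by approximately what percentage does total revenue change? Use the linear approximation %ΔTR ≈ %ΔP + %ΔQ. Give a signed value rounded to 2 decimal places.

%ΔQ ≈ Ed × %ΔP = (-0.29) × (+10.1%) = -2.9290%
%ΔTR ≈ %ΔP + %ΔQ = (+10.1%) + (-2.9290%) = +7.1710%

+7.17%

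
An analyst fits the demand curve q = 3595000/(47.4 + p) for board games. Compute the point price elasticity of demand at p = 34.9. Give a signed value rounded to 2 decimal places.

dq/dp = −3595000/(47.4 + p)² = -530.761. At p = 34.9, q = 43681.7.
Ed = (dq/dp)·(p/q) = (-530.761) × (34.9/43681.7) = -0.4240…

-0.42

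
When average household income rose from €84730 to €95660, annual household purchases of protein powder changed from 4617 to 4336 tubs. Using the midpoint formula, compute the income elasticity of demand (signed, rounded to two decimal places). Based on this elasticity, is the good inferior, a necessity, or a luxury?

%ΔQ = (4336 − 4617)/[( 4617 + 4336)/2] = -281/4476.5 = -0.062772…
%ΔIncome = (95660 − 84730)/[( 84730 + 95660)/2] = 10930/90195 = 0.121181…
E_income = (-281/4476.5) / (10930/90195) = -0.5180…
E_income < 0 ⇒ inferior good.

-0.52; inferior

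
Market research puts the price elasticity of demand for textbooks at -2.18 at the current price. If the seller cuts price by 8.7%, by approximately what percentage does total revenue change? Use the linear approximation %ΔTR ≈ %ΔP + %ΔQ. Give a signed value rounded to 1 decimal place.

%ΔQ ≈ Ed × %ΔP = (-2.18) × (-8.7%) = +18.9660%
%ΔTR ≈ %ΔP + %ΔQ = (-8.7%) + (+18.9660%) = +10.2660%

+10.3%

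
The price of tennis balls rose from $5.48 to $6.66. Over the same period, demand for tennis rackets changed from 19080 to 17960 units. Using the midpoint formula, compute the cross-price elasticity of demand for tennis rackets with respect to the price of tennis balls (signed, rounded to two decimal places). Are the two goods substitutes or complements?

-0.31; complements

%ΔQ_{tennis rackets} = (17960 − 19080)/avg = -1120/18520 = -0.060475…
%ΔP_{tennis balls} = (6.66 − 5.48)/avg = 1.18/6.07 = 0.194398…
E_cross = (-1120/18520) / (1.18/6.07) = -0.3110…
E_cross < 0 ⇒ the goods are complements.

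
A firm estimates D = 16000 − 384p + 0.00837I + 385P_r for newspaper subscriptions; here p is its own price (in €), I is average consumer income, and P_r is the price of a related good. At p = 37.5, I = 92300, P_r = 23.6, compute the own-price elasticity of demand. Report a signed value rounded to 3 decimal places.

At the given values, D = 16000 − 384(37.5) + 0.00837(92300) + 385(23.6) = 11458.551.
∂D/∂p = −384.
E = (-384) × (37.5/11458.551) = -1.25670…

-1.257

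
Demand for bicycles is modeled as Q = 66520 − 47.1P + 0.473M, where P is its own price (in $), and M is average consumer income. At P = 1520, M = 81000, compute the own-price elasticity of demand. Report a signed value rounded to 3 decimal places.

At the given values, Q = 66520 − 47.1(1520) + 0.473(81000) = 33241.
∂Q/∂P = −47.1.
E = (-47.1) × (1520/33241) = -2.15372…

-2.154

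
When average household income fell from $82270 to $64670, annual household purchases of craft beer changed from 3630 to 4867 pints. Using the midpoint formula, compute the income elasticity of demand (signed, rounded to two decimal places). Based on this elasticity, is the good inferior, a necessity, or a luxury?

-1.22; inferior

%ΔQ = (4867 − 3630)/[( 3630 + 4867)/2] = 1237/4248.5 = 0.291161…
%ΔIncome = (64670 − 82270)/[( 82270 + 64670)/2] = -17600/73470 = -0.239553…
E_income = (1237/4248.5) / (-17600/73470) = -1.2154…
E_income < 0 ⇒ inferior good.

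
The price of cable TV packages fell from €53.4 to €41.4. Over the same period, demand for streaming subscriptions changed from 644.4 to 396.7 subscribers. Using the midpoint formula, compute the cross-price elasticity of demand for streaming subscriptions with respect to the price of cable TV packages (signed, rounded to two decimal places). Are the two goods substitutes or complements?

%ΔQ_{streaming subscriptions} = (396.7 − 644.4)/avg = -247.7/520.55 = -0.475842…
%ΔP_{cable TV packages} = (41.4 − 53.4)/avg = -12/47.4 = -0.253164…
E_cross = (-247.7/520.55) / (-12/47.4) = 1.8795…
E_cross > 0 ⇒ the goods are substitutes.

1.88; substitutes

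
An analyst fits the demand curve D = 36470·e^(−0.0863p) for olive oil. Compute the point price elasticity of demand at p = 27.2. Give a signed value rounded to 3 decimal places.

-2.347

dD/dp = −0.0863·D = -300.955. At p = 27.2, D = 3487.31.
Ed = (dD/dp)·(p/D) = (-300.955) × (27.2/3487.31) = -2.34736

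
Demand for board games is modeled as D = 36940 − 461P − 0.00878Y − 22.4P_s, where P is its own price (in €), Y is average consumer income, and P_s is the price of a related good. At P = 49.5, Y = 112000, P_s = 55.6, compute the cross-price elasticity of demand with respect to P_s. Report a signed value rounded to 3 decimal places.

At the given values, D = 36940 − 461(49.5) − 0.00878(112000) − 22.4(55.6) = 11891.7.
∂D/∂P_s = -22.4.
E = (-22.4) × (55.6/11891.7) = -0.10473…

-0.105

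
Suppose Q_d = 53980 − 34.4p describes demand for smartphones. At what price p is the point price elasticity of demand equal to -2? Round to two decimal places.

1046.12

Ed = −34.4p/(53980 − 34.4p). Set this equal to -2:
34.4p = 2·(53980 − 34.4p) ⇒ 34.4p(1 + 2) = 2·53980
p = 2·53980 / (34.4·3) = 1046.1240…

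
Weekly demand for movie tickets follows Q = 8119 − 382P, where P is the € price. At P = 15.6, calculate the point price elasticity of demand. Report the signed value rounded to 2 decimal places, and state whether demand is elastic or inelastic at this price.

dQ/dP = −382. At P = 15.6, Q = 8119 − 382(15.6) = 2159.8.
Ed = (dQ/dP)·(P/Q) = −382 × (15.6/2159.8) = -2.7591…
|Ed| = 2.76 > 1, so demand is elastic.

-2.76; elastic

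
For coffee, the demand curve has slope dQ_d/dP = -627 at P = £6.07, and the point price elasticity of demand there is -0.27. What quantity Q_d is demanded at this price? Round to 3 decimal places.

Ed = (dQ_d/dP)·(P/Q_d) ⇒ Q_d = (dQ_d/dP)·P/Ed = (-627)·6.07/(-0.27) = 14095.88888…

14095.889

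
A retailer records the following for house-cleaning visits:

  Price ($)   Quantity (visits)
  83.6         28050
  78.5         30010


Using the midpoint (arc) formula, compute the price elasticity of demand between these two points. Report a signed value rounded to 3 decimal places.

%ΔQ = (30010 − 28050) / [(28050 + 30010)/2] = 1960/29030 = 0.067516…
%ΔP = (78.5 − 83.6) / [(83.6 + 78.5)/2] = -5.1/81.05 = -0.062924…
Arc Ed = %ΔQ / %ΔP = (1960/29030) / (-5.1/81.05) = -1.07298…

-1.073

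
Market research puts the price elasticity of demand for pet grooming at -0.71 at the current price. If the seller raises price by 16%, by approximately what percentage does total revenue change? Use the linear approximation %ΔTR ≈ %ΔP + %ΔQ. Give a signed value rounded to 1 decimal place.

%ΔQ ≈ Ed × %ΔP = (-0.71) × (+16%) = -11.3600%
%ΔTR ≈ %ΔP + %ΔQ = (+16%) + (-11.3600%) = +4.6400%

+4.6%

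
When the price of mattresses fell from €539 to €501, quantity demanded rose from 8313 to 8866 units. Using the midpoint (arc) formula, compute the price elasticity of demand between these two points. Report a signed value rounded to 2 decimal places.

-0.88

%ΔQ = (8866 − 8313) / [(8313 + 8866)/2] = 553/8589.5 = 0.064380…
%ΔP = (501 − 539) / [(539 + 501)/2] = -38/520 = -0.073076…
Arc Ed = %ΔQ / %ΔP = (553/8589.5) / (-38/520) = -0.8810…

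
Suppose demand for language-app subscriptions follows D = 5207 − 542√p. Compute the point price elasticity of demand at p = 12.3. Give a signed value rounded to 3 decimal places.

-0.287

dD/dp = −542/(2√p) = -77.271. At p = 12.3, D = 3306.13.
Ed = (dD/dp)·(p/D) = (-77.271) × (12.3/3306.13) = -0.28747…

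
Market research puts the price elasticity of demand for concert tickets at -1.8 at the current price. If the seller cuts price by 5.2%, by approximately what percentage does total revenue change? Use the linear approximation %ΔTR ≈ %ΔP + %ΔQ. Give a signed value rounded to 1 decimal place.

%ΔQ ≈ Ed × %ΔP = (-1.8) × (-5.2%) = +9.3600%
%ΔTR ≈ %ΔP + %ΔQ = (-5.2%) + (+9.3600%) = +4.1600%

+4.2%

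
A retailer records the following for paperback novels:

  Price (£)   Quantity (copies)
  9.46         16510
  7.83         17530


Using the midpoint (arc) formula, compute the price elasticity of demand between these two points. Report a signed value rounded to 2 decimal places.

%ΔQ = (17530 − 16510) / [(16510 + 17530)/2] = 1020/17020 = 0.059929…
%ΔP = (7.83 − 9.46) / [(9.46 + 7.83)/2] = -1.63/8.645 = -0.188548…
Arc Ed = %ΔQ / %ΔP = (1020/17020) / (-1.63/8.645) = -0.3178…

-0.32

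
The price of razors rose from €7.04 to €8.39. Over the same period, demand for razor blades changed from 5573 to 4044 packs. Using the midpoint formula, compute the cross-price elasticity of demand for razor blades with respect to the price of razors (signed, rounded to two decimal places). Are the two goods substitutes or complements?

%ΔQ_{razor blades} = (4044 − 5573)/avg = -1529/4808.5 = -0.317978…
%ΔP_{razors} = (8.39 − 7.04)/avg = 1.35/7.715 = 0.174983…
E_cross = (-1529/4808.5) / (1.35/7.715) = -1.8171…
E_cross < 0 ⇒ the goods are complements.

-1.82; complements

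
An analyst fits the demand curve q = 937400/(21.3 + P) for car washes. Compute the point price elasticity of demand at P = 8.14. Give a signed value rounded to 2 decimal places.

dq/dP = −937400/(21.3 + P)² = -1081.56. At P = 8.14, q = 31841.
Ed = (dq/dP)·(P/q) = (-1081.56) × (8.14/31841) = -0.2764…

-0.28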